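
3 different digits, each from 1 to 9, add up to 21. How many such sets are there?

3

3 distinct digits from 1–9 sum between 6 and 24.
Enumerating: {4,8,9}, {5,7,9}, {6,7,8}.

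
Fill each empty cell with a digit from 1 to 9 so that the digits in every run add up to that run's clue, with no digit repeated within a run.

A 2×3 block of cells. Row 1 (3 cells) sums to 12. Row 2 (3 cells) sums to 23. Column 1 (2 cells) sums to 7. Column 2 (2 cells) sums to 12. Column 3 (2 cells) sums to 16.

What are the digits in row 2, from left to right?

6 8 9

23 in 3 cells must be {6,8,9}; 16 in 2 cells must be {7,9}.
The 23 across and the 7 down share only 6, so (2,1) = 6.
Given what's placed, (2,3) must be 9 to fit the 23 across and 16 down.
(1,1) = 7 − 6 = 1 completes the 7 down.
(1,3) = 16 − 9 = 7 completes the 16 down.
(2,2) = 23 − 15 = 8 completes the 23 across.
(1,2) = 12 − 8 = 4 completes the 12 across.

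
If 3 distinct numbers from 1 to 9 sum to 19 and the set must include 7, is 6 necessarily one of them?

Counterexample: {3,7,9} sums to 19 under that restriction without using 6.

No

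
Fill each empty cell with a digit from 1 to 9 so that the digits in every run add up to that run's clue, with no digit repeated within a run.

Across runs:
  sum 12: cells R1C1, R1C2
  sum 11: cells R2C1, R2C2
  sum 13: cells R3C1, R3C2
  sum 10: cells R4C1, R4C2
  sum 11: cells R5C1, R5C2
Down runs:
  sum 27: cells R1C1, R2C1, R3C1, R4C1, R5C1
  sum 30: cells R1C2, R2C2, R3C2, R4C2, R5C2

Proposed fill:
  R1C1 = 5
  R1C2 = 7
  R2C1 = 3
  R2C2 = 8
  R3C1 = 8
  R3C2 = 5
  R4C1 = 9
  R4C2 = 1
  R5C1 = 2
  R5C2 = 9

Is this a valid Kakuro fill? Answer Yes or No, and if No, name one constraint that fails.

Across: 5+7=12; 3+8=11; 8+5=13; 9+1=10; 2+9=11. Down: 5+3+8+9+2=27; 7+8+5+1+9=30. No digit repeats within any run.

Yes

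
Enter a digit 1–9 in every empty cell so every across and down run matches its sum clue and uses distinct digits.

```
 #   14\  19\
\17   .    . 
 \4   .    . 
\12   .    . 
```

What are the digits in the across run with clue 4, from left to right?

1, 3

17 in 2 cells must be {8,9}; 4 in 2 cells must be {1,3}.
The 4 across and the 19 down share only 3, so R2C2 = 3.
Given what's placed, R1C2 must be 9 to fit the 17 across and 19 down.
R2C1 = 4 − 3 = 1 completes the 4 across.
R3C2 = 19 − 12 = 7 completes the 19 down.
R1C1 = 17 − 9 = 8 completes the 17 across.
R3C1 = 12 − 7 = 5 completes the 12 across.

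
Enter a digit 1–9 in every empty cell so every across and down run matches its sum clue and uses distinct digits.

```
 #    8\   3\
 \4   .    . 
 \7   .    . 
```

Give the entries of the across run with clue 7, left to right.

4 in 2 cells must be {1,3}; 3 in 2 cells must be {1,2}.
The 4 across and the 3 down share only 1, so R1C2 = 1.
R2C2 = 3 − 1 = 2 completes the 3 down.
R1C1 = 4 − 1 = 3 completes the 4 across.
R2C1 = 7 − 2 = 5 completes the 7 across.

5 2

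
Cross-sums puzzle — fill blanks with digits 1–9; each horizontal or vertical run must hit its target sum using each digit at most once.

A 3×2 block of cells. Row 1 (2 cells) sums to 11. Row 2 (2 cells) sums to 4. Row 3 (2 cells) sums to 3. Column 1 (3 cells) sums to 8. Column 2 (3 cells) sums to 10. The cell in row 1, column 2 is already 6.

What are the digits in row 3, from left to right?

2 1

4 in 2 cells must be {1,3}; 3 in 2 cells must be {1,2}.
(1,1) = 11 − 6 = 5 completes the 11 across.
Given what's placed, (2,1) must be 1 to fit the 4 across and 8 down.
(2,2) = 4 − 1 = 3 completes the 4 across.
(3,1) = 8 − 6 = 2 completes the 8 down.
(3,2) = 3 − 2 = 1 completes the 3 across.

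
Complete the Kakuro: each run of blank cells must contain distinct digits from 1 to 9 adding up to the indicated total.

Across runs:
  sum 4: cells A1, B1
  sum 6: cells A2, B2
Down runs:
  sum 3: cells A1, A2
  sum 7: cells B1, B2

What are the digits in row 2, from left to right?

4 in 2 cells must be {1,3}; 3 in 2 cells must be {1,2}.
The 4 across and the 3 down share only 1, so A1 = 1.
B1 = 4 − 1 = 3 completes the 4 across.
A2 = 3 − 1 = 2 completes the 3 down.
B2 = 6 − 2 = 4 completes the 6 across.

2 4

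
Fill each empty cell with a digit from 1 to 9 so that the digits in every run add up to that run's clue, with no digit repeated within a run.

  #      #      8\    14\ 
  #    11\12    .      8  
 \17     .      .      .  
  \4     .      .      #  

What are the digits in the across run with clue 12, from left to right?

4 in 2 cells must be {1,3}.
R1C2 = 12 − 8 = 4 completes the 12 across.
R2C3 = 14 − 8 = 6 completes the 14 down.
The 4 across and the 11 down share only 3, so R3C1 = 3.
R3C2 = 4 − 3 = 1 completes the 4 across.
R2C1 = 11 − 3 = 8 completes the 11 down.
R2C2 = 17 − 14 = 3 completes the 17 across.

4, 8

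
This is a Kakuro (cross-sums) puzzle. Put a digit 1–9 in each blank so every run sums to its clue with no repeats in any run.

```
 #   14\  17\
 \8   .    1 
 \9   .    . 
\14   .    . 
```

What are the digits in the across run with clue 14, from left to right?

R1C1 = 8 − 1 = 7 completes the 8 across.
R2C2 = 7: the only remaining digit allowed by both the 9 across and the 17 down.
R3C2 = 17 − 8 = 9 completes the 17 down.
R2C1 = 9 − 7 = 2 completes the 9 across.
R3C1 = 14 − 9 = 5 completes the 14 across.

5, 9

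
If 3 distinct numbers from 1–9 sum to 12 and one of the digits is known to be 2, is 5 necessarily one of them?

Counterexample: {1,2,9} sums to 12 under that restriction without using 5.

No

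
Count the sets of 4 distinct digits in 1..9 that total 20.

4 distinct digits from 1–9 sum between 10 and 30.

12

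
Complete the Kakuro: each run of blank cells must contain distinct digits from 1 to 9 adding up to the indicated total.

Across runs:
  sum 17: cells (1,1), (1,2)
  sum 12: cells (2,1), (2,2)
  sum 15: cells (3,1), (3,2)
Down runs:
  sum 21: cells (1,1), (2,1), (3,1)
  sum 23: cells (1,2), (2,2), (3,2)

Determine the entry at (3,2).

6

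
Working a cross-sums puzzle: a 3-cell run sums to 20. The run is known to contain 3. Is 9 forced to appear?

The only way to make 20 from 3 distinct digits under that restriction is {3,8,9}, which contains 9.

Yes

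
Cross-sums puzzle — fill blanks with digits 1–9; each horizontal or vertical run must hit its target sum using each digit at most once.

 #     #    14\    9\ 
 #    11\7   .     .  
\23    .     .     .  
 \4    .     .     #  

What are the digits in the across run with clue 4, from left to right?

23 in 3 cells must be {6,8,9}; 4 in 2 cells must be {1,3}.
The 4 across and the 11 down share only 3, so R3C1 = 3.
R3C2 = 4 − 3 = 1 completes the 4 across.
R2C1 = 11 − 3 = 8 completes the 11 down.
R2C3 = 6: the only remaining digit allowed by both the 23 across and the 9 down.
R1C3 = 9 − 6 = 3 completes the 9 down.
R2C2 = 23 − 14 = 9 completes the 23 across.
R1C2 = 7 − 3 = 4 completes the 7 across.

3 1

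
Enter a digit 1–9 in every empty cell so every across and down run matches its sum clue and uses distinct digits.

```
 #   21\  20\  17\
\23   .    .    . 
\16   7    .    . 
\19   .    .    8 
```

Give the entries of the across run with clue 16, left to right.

23 in 3 cells must be {6,8,9}.
Given what's placed, R1C3 must be 6 to fit the 23 across and 17 down.
R2C3 = 17 − 14 = 3 completes the 17 down.
R2C2 = 16 − 10 = 6 completes the 16 across.
Given what's placed, R1C2 must be 9 to fit the 23 across and 20 down.
R3C2 = 20 − 15 = 5 completes the 20 down.
R1C1 = 23 − 15 = 8 completes the 23 across.
R3C1 = 19 − 13 = 6 completes the 19 across.

7, 6, 3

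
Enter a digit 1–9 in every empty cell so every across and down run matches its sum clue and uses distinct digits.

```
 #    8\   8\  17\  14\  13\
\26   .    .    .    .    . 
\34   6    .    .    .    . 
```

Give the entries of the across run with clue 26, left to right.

2 1 8 6 9

34 in 5 cells must be {4,6,7,8,9}; 17 in 2 cells must be {8,9}.
R1C1 = 8 − 6 = 2 completes the 8 down.
R2C2 = 7: the only remaining digit allowed by both the 34 across and the 8 down.
R1C2 = 8 − 7 = 1 completes the 8 down.
Nothing is forced directly, so branch on R2C4, whose candidates are 8 or 9. If R2C4 = 9: then R1C4 would have to be in {6,8,9} for the 26 across but in {5} for the 14 down — contradiction. So R2C4 = 8.
R1C4 = 14 − 8 = 6 completes the 14 down.
Given what's placed, R2C3 must be 9 to fit the 34 across and 17 down.
R2C5 = 34 − 30 = 4 completes the 34 across.
R1C3 = 17 − 9 = 8 completes the 17 down.
R1C5 = 26 − 17 = 9 completes the 26 across.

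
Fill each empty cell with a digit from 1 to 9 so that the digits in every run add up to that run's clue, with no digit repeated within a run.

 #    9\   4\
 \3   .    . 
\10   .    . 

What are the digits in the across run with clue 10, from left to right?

7 3

3 in 2 cells must be {1,2}; 4 in 2 cells must be {1,3}.
The 3 across and the 4 down share only 1, so R1C2 = 1.
R2C2 = 4 − 1 = 3 completes the 4 down.
R1C1 = 3 − 1 = 2 completes the 3 across.
R2C1 = 10 − 3 = 7 completes the 10 across.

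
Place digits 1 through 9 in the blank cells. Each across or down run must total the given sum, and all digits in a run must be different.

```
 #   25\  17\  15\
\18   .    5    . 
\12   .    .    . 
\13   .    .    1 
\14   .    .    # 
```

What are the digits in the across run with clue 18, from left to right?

7 5 6

No cell is forced outright now. R1C3 can only be 6 or 9 (the digits allowed by both its 18 across and its 15 down). If R1C3 = 9: that forces R1C1 = 4, R2C3 = 5, R2C1 = 6, R2C2 = 1, R4C1 = 8, after which R4C2 would have to be in {6} for the 14 across but in {2,3,4,7,8,9} for the 17 down — contradiction. So R1C3 = 6.
R1C1 = 18 − 11 = 7 completes the 18 across.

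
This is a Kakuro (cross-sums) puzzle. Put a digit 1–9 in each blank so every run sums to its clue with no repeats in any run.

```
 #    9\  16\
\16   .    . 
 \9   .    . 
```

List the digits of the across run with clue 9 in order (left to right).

16 in 2 cells must be {7,9}.
The 16 across and the 9 down share only 7, so R1C1 = 7.
R1C2 = 16 − 7 = 9 completes the 16 across.
R2C1 = 9 − 7 = 2 completes the 9 down.
R2C2 = 9 − 2 = 7 completes the 9 across.

2 7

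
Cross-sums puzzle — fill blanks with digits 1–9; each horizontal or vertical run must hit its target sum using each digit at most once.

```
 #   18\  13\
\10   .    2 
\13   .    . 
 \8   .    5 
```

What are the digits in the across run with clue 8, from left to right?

R1C1 = 10 − 2 = 8 completes the 10 across.
R2C2 = 13 − 7 = 6 completes the 13 down.
R3C1 = 8 − 5 = 3 completes the 8 across.
R2C1 = 13 − 6 = 7 completes the 13 across.

3 5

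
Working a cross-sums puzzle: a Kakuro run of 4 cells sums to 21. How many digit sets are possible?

11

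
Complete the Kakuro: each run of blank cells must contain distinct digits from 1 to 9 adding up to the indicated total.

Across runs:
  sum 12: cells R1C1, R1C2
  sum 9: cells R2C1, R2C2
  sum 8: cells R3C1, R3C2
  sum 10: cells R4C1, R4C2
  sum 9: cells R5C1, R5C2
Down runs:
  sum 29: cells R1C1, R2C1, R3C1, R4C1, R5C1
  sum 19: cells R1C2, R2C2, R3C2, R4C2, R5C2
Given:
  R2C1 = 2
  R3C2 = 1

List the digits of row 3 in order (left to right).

R2C2 = 9 − 2 = 7 completes the 9 across.
R3C1 = 8 − 1 = 7 completes the 8 across.
No cell is forced outright now. R1C2 can only be 3 or 4 or 5 (the digits allowed by both its 12 across and its 19 down). If R1C2 = 4: that forces R1C1 = 8, R4C2 = 2, R5C1 = 3, after which R5C2 would have to be in {6} for the 9 across but in {5} for the 19 down — contradiction. If R1C2 = 5: then R1C1 would have to be in {7} for the 12 across but in {3,5,6,8,9} for the 29 down — contradiction. So R1C2 = 3.
R1C1 = 12 − 3 = 9 completes the 12 across.
Nothing is forced directly, so branch on R4C2, whose candidates are 2 or 6. If R4C2 = 6: then R4C1 would have to be in {4} for the 10 across but in {3,5,6,8} for the 29 down — contradiction. So R4C2 = 2.
R4C1 = 10 − 2 = 8 completes the 10 across.
R5C1 = 29 − 26 = 3 completes the 29 down.
R5C2 = 9 − 3 = 6 completes the 9 across.

7 1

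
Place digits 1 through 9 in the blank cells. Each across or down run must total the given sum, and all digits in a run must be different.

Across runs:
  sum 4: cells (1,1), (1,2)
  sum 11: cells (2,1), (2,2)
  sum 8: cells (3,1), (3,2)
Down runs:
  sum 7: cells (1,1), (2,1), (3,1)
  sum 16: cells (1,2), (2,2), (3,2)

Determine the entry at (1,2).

3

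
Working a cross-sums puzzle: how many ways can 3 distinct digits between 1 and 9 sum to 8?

3 distinct digits from 1–9 sum between 6 and 24.
Enumerating: {1,2,5}, {1,3,4}.

2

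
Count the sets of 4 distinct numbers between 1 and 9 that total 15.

6

4 distinct digits from 1–9 sum between 10 and 30.
Enumerating: {1,2,3,9}, {1,2,4,8}, {1,2,5,7}, {1,3,4,7}, {1,3,5,6}, {2,3,4,6}.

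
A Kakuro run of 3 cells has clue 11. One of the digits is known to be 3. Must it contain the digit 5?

No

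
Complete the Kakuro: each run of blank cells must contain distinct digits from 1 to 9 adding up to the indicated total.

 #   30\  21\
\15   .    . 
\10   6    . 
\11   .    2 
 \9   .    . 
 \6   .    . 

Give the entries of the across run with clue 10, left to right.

6 4

R2C2 = 10 − 6 = 4 completes the 10 across.
R3C1 = 11 − 2 = 9 completes the 11 across.
No cell is forced outright now. R5C2 can only be 1 or 5 (the digits allowed by both its 6 across and its 21 down). If R5C2 = 5: then R5C1 would have to be in {1} for the 6 across but in {2,3,4,5,7,8} for the 30 down — contradiction. So R5C2 = 1.
R5C1 = 6 − 1 = 5 completes the 6 across.
Nothing is forced directly, so branch on R1C1, whose candidates are 7 or 8. If R1C1 = 8: then R1C2 would have to be in {7} for the 15 across but in {5,6,8,9} for the 21 down — contradiction. So R1C1 = 7.
R1C2 = 15 − 7 = 8 completes the 15 across.
R4C1 = 30 − 27 = 3 completes the 30 down.
R4C2 = 9 − 3 = 6 completes the 9 across.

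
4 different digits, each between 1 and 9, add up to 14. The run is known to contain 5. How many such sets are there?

2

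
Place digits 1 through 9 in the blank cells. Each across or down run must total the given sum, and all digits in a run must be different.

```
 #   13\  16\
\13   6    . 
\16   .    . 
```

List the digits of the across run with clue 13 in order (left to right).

6 7

16 in 2 cells must be {7,9}.
R1C2 = 13 − 6 = 7 completes the 13 across.
R2C1 = 13 − 6 = 7 completes the 13 down.
R2C2 = 16 − 7 = 9 completes the 16 across.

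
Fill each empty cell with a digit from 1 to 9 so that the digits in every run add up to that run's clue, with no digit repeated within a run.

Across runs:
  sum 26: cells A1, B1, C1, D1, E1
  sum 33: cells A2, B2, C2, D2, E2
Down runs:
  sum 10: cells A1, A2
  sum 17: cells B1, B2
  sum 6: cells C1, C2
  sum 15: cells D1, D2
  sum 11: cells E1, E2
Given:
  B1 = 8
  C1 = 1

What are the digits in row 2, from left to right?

17 in 2 cells must be {8,9}.
B2 = 17 − 8 = 9 completes the 17 down.
C2 = 6 − 1 = 5 completes the 6 down.
No cell is forced outright now. D2 can only be 7 or 8 (the digits allowed by both its 33 across and its 15 down). If D2 = 7: then D1 would have to be in {2,3,4,5,6,7,9} for the 26 across but in {8} for the 15 down — contradiction. So D2 = 8.
D1 = 15 − 8 = 7 completes the 15 down.
Nothing is forced directly, so branch on A2, whose candidates are 4 or 7. If A2 = 7: then A1 would have to be in {4,6} for the 26 across but in {3} for the 10 down — contradiction. So A2 = 4.
A1 = 10 − 4 = 6 completes the 10 down.
E1 = 26 − 22 = 4 completes the 26 across.
E2 = 33 − 26 = 7 completes the 33 across.

4 9 5 8 7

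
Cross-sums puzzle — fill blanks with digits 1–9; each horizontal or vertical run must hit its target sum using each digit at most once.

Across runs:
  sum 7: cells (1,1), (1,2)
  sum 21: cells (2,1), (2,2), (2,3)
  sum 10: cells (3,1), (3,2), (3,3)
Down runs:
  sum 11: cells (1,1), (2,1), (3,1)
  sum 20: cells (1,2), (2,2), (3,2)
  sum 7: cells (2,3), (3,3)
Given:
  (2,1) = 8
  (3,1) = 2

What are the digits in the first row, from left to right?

1, 6

(1,1) = 11 − 10 = 1 completes the 11 down.
(1,2) = 7 − 1 = 6 completes the 7 across.
(2,2) = 9: the only remaining digit allowed by both the 21 across and the 20 down.
(2,3) = 21 − 17 = 4 completes the 21 across.
(3,2) = 20 − 15 = 5 completes the 20 down.
(3,3) = 10 − 7 = 3 completes the 10 across.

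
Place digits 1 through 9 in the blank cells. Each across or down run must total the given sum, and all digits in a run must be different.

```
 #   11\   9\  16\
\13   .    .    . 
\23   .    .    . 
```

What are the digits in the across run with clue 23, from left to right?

23 in 3 cells must be {6,8,9}; 16 in 2 cells must be {7,9}.
The 23 across and the 16 down share only 9, so R2C3 = 9.
R1C3 = 16 − 9 = 7 completes the 16 down.
Nothing is forced directly, so branch on R2C1, whose candidates are 6 or 8. If R2C1 = 8: then R1C1 would have to be in {1,2,4,5} for the 13 across but in {3} for the 11 down — contradiction. So R2C1 = 6.
R1C1 = 11 − 6 = 5 completes the 11 down.
R1C2 = 13 − 12 = 1 completes the 13 across.
R2C2 = 23 − 15 = 8 completes the 23 across.

6 8 9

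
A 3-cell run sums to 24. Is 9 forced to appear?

Yes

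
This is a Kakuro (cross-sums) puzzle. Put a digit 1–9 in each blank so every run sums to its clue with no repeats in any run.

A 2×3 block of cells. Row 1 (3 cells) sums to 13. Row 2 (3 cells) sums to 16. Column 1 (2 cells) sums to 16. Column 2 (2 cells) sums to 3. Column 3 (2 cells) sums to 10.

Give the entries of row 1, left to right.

16 in 2 cells must be {7,9}; 3 in 2 cells must be {1,2}.
Nothing is forced directly, so branch on (1,2), whose candidates are 1 or 2. If (1,2) = 1: that forces (2,2) = 2, (2,1) = 9, after which (2,3) would have to be in {5} for the 16 across but in {1,2,3,4,6,7,8,9} for the 10 down — contradiction. So (1,2) = 2.
Given what's placed, (1,1) must be 7 to fit the 13 across and 16 down.
(1,3) = 13 − 9 = 4 completes the 13 across.
(2,1) = 16 − 7 = 9 completes the 16 down.
(2,2) = 3 − 2 = 1 completes the 3 down.
(2,3) = 16 − 10 = 6 completes the 16 across.

7 2 4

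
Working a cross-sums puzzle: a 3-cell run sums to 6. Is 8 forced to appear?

No

The only way to make 6 from 3 distinct digits is {1,2,3}, which does not contain 8.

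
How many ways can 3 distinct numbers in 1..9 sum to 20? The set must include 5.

2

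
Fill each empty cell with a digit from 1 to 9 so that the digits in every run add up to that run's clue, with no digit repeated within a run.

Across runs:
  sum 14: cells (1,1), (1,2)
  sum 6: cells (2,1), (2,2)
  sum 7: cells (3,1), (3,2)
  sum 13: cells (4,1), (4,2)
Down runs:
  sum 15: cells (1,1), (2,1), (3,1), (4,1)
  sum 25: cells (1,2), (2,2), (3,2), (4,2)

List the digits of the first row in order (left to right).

5 9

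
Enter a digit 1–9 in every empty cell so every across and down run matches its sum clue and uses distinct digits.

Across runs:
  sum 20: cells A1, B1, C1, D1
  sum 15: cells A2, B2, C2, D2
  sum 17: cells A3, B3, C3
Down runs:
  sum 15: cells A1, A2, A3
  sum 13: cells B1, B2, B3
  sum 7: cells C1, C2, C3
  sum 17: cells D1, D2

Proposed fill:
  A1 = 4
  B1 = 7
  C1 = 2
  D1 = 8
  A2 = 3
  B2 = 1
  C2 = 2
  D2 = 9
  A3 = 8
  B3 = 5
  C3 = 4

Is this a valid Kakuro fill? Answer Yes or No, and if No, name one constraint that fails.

No — the down run C1–C3 sums to 8, not 7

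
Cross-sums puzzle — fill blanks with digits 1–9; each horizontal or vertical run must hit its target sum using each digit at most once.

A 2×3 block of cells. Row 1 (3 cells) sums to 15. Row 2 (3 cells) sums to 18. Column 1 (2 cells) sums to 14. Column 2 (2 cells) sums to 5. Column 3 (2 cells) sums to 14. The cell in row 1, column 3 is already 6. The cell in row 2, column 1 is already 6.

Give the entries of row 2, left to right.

(1,1) = 14 − 6 = 8 completes the 14 down.
(1,2) = 15 − 14 = 1 completes the 15 across.
(2,2) = 5 − 1 = 4 completes the 5 down.
(2,3) = 18 − 10 = 8 completes the 18 across.

6 4 8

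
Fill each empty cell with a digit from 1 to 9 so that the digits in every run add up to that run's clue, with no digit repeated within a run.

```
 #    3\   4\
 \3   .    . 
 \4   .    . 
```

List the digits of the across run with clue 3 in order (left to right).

3 in 2 cells must be {1,2}; 4 in 2 cells must be {1,3}.
The 3 across and the 4 down share only 1, so R1C2 = 1.
The 4 across and the 3 down share only 1, so R2C1 = 1.
R2C2 = 4 − 1 = 3 completes the 4 across.
R1C1 = 3 − 1 = 2 completes the 3 across.

2, 1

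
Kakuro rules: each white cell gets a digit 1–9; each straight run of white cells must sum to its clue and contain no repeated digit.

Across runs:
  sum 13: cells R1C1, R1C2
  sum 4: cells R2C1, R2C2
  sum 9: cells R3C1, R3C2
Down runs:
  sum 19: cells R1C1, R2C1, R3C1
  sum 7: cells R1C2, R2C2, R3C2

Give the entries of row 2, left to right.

4 in 2 cells must be {1,3}; 7 in 3 cells must be {1,2,4}.
The 13 across and the 7 down share only 4, so R1C2 = 4.
The 4 across and the 19 down share only 3, so R2C1 = 3.
R2C2 = 4 − 3 = 1 completes the 4 across.
R3C1 = 7: the only remaining digit allowed by both the 9 across and the 19 down.
R3C2 = 9 − 7 = 2 completes the 9 across.
R1C1 = 13 − 4 = 9 completes the 13 across.

3, 1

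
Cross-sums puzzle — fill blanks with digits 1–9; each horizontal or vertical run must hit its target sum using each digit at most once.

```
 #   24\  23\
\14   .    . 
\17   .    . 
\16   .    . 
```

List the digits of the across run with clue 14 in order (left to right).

17 in 2 cells must be {8,9}; 16 in 2 cells must be {7,9}; 24 in 3 cells must be {7,8,9}.
The 16 across and the 23 down share only 9, so R3C2 = 9.
Given what's placed, R2C2 must be 8 to fit the 17 across and 23 down.
R3C1 = 16 − 9 = 7 completes the 16 across.
R1C2 = 23 − 17 = 6 completes the 23 down.
R2C1 = 17 − 8 = 9 completes the 17 across.
R1C1 = 14 − 6 = 8 completes the 14 across.

8 6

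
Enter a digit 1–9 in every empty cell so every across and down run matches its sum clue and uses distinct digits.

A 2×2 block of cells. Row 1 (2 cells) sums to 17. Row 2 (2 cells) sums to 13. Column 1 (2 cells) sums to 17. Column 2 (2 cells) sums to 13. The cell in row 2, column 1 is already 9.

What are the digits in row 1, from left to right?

8 9

17 in 2 cells must be {8,9}.
(1,1) = 17 − 9 = 8 completes the 17 down.
(1,2) = 17 − 8 = 9 completes the 17 across.
(2,2) = 13 − 9 = 4 completes the 13 across.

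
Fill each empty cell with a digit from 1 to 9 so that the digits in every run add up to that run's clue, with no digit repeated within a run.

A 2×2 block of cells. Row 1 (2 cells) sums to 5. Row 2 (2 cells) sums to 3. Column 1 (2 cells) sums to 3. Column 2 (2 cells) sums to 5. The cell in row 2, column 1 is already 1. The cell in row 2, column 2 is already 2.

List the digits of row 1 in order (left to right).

3 in 2 cells must be {1,2}.
(1,1) = 3 − 1 = 2 completes the 3 down.
(1,2) = 5 − 2 = 3 completes the 5 across.

2 3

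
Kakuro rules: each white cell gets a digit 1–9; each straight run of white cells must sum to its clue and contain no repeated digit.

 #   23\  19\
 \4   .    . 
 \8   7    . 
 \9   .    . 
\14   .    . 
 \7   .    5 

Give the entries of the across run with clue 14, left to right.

4 in 2 cells must be {1,3}.
R2C2 = 8 − 7 = 1 completes the 8 across.
R5C1 = 7 − 5 = 2 completes the 7 across.
R1C2 = 3: the only remaining digit allowed by both the 4 across and the 19 down.
R1C1 = 4 − 3 = 1 completes the 4 across.
No cell is forced outright now. R4C2 can only be 6 or 8 (the digits allowed by both its 14 across and its 19 down). If R4C2 = 8: that forces R3C2 = 2, after which R4C1 would have to be in {6} for the 14 across but in {4,5,8,9} for the 23 down — contradiction. So R4C2 = 6.
R3C2 = 19 − 15 = 4 completes the 19 down.
R4C1 = 14 − 6 = 8 completes the 14 across.

8, 6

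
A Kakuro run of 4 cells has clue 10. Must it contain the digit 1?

The only way to make 10 from 4 distinct digits is {1,2,3,4}, which contains 1.

Yes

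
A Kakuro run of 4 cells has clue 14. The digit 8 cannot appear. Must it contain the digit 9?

Counterexample: {1,2,4,7} sums to 14 under that restriction without using 9.

No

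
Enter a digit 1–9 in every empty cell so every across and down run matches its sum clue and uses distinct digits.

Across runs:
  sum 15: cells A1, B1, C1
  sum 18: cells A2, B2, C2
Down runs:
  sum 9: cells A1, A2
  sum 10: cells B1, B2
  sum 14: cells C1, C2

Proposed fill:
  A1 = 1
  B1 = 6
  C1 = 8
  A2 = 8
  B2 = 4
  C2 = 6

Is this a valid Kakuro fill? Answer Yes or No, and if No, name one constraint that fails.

Yes

Across: 1+6+8=15; 8+4+6=18. Down: 1+8=9; 6+4=10; 8+6=14. No digit repeats within any run.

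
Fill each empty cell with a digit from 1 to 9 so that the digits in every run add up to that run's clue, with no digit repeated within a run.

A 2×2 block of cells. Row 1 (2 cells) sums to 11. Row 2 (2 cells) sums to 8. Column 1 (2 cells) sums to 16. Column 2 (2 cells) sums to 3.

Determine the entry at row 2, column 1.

16 in 2 cells must be {7,9}; 3 in 2 cells must be {1,2}.
The 11 across and the 3 down share only 2, so (1,2) = 2.
The 8 across and the 16 down share only 7, so (2,1) = 7.
(2,2) = 8 − 7 = 1 completes the 8 across.
(1,1) = 11 − 2 = 9 completes the 11 across.

7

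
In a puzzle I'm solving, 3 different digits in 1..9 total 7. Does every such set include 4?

Yes

The only way to make 7 from 3 distinct digits is {1,2,4}, which contains 4.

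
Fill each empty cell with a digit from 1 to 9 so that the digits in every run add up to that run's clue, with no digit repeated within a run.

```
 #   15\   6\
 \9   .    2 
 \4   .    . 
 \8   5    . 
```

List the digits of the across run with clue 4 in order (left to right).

4 in 2 cells must be {1,3}; 6 in 3 cells must be {1,2,3}.
R1C1 = 9 − 2 = 7 completes the 9 across.
R2C1 = 15 − 12 = 3 completes the 15 down.
R2C2 = 4 − 3 = 1 completes the 4 across.
R3C2 = 8 − 5 = 3 completes the 8 across.

3 1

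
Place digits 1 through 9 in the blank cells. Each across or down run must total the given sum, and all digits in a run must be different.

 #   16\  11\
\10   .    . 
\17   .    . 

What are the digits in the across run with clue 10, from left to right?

17 in 2 cells must be {8,9}; 16 in 2 cells must be {7,9}.
The 17 across and the 16 down share only 9, so R2C1 = 9.
R2C2 = 17 − 9 = 8 completes the 17 across.
R1C1 = 16 − 9 = 7 completes the 16 down.
R1C2 = 10 − 7 = 3 completes the 10 across.

7, 3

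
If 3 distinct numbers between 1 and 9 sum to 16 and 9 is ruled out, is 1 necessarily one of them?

No

Counterexample: {2,6,8} sums to 16 under that restriction without using 1.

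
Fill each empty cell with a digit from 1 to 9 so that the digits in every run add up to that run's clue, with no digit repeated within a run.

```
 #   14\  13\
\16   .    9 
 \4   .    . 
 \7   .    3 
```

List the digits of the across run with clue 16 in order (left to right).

7 9

16 in 2 cells must be {7,9}; 4 in 2 cells must be {1,3}.
R1C1 = 16 − 9 = 7 completes the 16 across.
R2C2 = 13 − 12 = 1 completes the 13 down.
R3C1 = 7 − 3 = 4 completes the 7 across.
R2C1 = 4 − 1 = 3 completes the 4 across.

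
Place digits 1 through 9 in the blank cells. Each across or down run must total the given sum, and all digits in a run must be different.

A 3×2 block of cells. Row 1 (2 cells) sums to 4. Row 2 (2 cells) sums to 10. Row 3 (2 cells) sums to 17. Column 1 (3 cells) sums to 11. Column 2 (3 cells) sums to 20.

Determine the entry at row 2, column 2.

8

4 in 2 cells must be {1,3}; 17 in 2 cells must be {8,9}.
The 4 across and the 20 down share only 3, so (1,2) = 3.
The 17 across and the 11 down share only 8, so (3,1) = 8.
(3,2) = 17 − 8 = 9 completes the 17 across.
(1,1) = 4 − 3 = 1 completes the 4 across.
(2,1) = 11 − 9 = 2 completes the 11 down.
(2,2) = 10 − 2 = 8 completes the 10 across.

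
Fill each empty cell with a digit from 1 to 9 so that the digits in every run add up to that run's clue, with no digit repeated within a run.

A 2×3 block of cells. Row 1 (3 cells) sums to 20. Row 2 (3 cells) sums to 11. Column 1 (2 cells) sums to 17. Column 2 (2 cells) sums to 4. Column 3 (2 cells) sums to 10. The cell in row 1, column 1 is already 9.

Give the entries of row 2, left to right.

17 in 2 cells must be {8,9}; 4 in 2 cells must be {1,3}.
Given what's placed, (1,2) must be 3 to fit the 20 across and 4 down.
(1,3) = 20 − 12 = 8 completes the 20 across.
(2,1) = 17 − 9 = 8 completes the 17 down.
(2,2) = 4 − 3 = 1 completes the 4 down.
(2,3) = 11 − 9 = 2 completes the 11 across.

8 1 2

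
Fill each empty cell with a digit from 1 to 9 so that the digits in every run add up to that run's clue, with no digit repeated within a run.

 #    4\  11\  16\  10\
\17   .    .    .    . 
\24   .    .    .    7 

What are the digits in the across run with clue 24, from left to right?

4 in 2 cells must be {1,3}; 16 in 2 cells must be {7,9}.
R1C4 = 10 − 7 = 3 completes the 10 down.
Given what's placed, R2C1 must be 3 to fit the 24 across and 4 down.
R2C3 = 9: the only remaining digit allowed by both the 24 across and the 16 down.
R1C1 = 4 − 3 = 1 completes the 4 down.
R1C3 = 16 − 9 = 7 completes the 16 down.
R2C2 = 24 − 19 = 5 completes the 24 across.
R1C2 = 17 − 11 = 6 completes the 17 across.

3 5 9 7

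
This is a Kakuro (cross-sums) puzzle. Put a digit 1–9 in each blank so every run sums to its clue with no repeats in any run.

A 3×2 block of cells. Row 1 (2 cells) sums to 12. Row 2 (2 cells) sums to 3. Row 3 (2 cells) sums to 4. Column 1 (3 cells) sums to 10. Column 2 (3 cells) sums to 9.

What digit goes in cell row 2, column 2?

1

3 in 2 cells must be {1,2}; 4 in 2 cells must be {1,3}.
Nothing is forced directly, so branch on (3,1), whose candidates are 1 or 3. If (3,1) = 3: that forces (1,1) = 5, after which (1,2) would have to be in {7} for the 12 across but in {1,2,3,4,5,6} for the 9 down — contradiction. So (3,1) = 1.
Given what's placed, (2,1) must be 2 to fit the 3 across and 10 down.
(2,2) = 3 − 2 = 1 completes the 3 across.
(3,2) = 4 − 1 = 3 completes the 4 across.
(1,1) = 10 − 3 = 7 completes the 10 down.
(1,2) = 12 − 7 = 5 completes the 12 across.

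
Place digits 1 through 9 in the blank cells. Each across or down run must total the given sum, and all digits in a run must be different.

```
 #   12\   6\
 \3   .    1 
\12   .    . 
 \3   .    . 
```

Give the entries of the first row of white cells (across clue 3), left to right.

2 1

3 in 2 cells must be {1,2}; 6 in 3 cells must be {1,2,3}.
R1C1 = 3 − 1 = 2 completes the 3 across.
R2C2 = 3: the only remaining digit allowed by both the 12 across and the 6 down.
Given what's placed, R3C1 must be 1 to fit the 3 across and 12 down.
R3C2 = 3 − 1 = 2 completes the 3 across.
R2C1 = 12 − 3 = 9 completes the 12 across.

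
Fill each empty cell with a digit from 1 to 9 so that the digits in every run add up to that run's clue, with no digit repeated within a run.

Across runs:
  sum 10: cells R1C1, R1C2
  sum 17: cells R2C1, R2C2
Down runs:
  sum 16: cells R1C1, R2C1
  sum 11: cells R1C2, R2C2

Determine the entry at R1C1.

17 in 2 cells must be {8,9}; 16 in 2 cells must be {7,9}.
The 17 across and the 16 down share only 9, so R2C1 = 9.
R2C2 = 17 − 9 = 8 completes the 17 across.
R1C1 = 16 − 9 = 7 completes the 16 down.
R1C2 = 10 − 7 = 3 completes the 10 across.

7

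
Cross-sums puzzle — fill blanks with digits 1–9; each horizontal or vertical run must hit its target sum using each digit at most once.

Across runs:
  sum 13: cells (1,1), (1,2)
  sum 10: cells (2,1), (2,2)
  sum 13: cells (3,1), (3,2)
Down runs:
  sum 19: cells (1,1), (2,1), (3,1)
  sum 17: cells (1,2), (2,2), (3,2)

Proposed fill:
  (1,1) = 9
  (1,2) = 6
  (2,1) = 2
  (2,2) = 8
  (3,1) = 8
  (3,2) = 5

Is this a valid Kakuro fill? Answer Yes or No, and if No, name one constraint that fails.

No — the down run (1,2)–(3,2) sums to 19, not 17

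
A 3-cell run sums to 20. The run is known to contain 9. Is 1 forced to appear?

No

Counterexample: {3,8,9} sums to 20 under that restriction without using 1.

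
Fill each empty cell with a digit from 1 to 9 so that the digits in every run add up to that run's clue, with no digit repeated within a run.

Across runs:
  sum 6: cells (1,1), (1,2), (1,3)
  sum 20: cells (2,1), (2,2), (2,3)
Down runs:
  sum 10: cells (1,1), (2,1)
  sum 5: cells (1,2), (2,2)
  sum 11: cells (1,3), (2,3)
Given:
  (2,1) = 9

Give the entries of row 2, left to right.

6 in 3 cells must be {1,2,3}.
(1,1) = 10 − 9 = 1 completes the 10 down.
Nothing is forced directly, so branch on (2,2), whose candidates are 3 or 4. If (2,2) = 4: then (1,2) would have to be in {2,3} for the 6 across but in {1} for the 5 down — contradiction. So (2,2) = 3.
(1,2) = 5 − 3 = 2 completes the 5 down.
(1,3) = 6 − 3 = 3 completes the 6 across.
(2,3) = 20 − 12 = 8 completes the 20 across.

9 3 8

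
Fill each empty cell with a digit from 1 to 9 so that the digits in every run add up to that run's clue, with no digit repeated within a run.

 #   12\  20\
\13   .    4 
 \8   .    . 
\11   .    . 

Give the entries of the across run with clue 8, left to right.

R1C1 = 13 − 4 = 9 completes the 13 across.
Given what's placed, R2C2 must be 7 to fit the 8 across and 20 down.
Given what's placed, R3C1 must be 2 to fit the 11 across and 12 down.
R3C2 = 11 − 2 = 9 completes the 11 across.
R2C1 = 8 − 7 = 1 completes the 8 across.

1, 7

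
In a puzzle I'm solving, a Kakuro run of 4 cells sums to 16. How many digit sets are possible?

4 distinct digits from 1–9 sum between 10 and 30.

8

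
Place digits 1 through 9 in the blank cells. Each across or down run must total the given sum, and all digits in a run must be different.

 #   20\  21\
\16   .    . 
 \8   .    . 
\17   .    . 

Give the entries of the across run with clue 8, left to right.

3, 5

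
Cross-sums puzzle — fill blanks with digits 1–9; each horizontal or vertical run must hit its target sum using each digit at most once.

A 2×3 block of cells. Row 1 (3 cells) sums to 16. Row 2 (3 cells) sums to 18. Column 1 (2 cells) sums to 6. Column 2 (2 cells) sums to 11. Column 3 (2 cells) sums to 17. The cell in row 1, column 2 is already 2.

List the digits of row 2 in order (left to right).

1, 9, 8

17 in 2 cells must be {8,9}.
Given what's placed, (1,1) must be 5 to fit the 16 across and 6 down.
(1,3) = 16 − 7 = 9 completes the 16 across.
(2,1) = 6 − 5 = 1 completes the 6 down.
(2,2) = 11 − 2 = 9 completes the 11 down.
(2,3) = 18 − 10 = 8 completes the 18 across.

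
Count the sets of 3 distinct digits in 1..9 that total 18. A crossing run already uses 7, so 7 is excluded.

4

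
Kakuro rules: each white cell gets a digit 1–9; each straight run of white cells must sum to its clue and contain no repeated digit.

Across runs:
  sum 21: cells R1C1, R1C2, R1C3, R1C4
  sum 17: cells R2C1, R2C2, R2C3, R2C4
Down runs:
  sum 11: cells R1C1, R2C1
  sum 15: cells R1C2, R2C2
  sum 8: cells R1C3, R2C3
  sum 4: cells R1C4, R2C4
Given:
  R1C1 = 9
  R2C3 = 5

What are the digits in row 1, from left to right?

4 in 2 cells must be {1,3}.
R1C3 = 8 − 5 = 3 completes the 8 down.
Given what's placed, R1C4 must be 1 to fit the 21 across and 4 down.
R2C1 = 11 − 9 = 2 completes the 11 down.
R2C4 = 4 − 1 = 3 completes the 4 down.
R1C2 = 21 − 13 = 8 completes the 21 across.
R2C2 = 17 − 10 = 7 completes the 17 across.

9, 8, 3, 1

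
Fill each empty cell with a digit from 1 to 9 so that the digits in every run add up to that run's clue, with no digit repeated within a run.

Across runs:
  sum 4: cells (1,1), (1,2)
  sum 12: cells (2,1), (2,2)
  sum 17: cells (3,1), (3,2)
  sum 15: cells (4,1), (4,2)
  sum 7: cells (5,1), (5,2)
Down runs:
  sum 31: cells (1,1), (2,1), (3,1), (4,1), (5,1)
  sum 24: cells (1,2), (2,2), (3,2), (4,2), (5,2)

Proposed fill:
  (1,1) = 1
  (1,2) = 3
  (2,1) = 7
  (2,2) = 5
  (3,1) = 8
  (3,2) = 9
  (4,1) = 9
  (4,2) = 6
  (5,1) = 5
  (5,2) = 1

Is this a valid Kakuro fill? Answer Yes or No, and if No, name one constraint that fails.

No — the across run (5,1)–(5,2) sums to 6, not 7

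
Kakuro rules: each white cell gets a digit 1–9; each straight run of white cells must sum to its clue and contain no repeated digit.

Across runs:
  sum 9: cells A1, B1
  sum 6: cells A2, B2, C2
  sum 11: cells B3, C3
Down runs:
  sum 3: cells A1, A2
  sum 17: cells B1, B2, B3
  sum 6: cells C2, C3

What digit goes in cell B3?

6

6 in 3 cells must be {1,2,3}; 3 in 2 cells must be {1,2}.
Nothing is forced directly, so branch on A1, whose candidates are 1 or 2. If A1 = 2: that forces B1 = 7, A2 = 1, B2 = 2, after which C2 would have to be in {3} for the 6 across but in {1,2,4,5} for the 6 down — contradiction. So A1 = 1.
B1 = 9 − 1 = 8 completes the 9 across.
A2 = 3 − 1 = 2 completes the 3 down.
B2 = 3: the only remaining digit allowed by both the 6 across and the 17 down.
C2 = 6 − 5 = 1 completes the 6 across.
B3 = 17 − 11 = 6 completes the 17 down.
C3 = 11 − 6 = 5 completes the 11 across.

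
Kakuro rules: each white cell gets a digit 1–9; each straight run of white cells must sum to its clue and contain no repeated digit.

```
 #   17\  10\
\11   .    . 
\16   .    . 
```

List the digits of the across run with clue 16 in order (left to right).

16 in 2 cells must be {7,9}; 17 in 2 cells must be {8,9}.
The 16 across and the 17 down share only 9, so R2C1 = 9.
R2C2 = 16 − 9 = 7 completes the 16 across.
R1C1 = 17 − 9 = 8 completes the 17 down.
R1C2 = 11 − 8 = 3 completes the 11 across.

9 7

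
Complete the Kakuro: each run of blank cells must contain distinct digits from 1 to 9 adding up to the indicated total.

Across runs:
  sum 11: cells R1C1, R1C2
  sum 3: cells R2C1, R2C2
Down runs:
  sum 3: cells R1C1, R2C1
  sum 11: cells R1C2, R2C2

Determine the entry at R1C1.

2

3 in 2 cells must be {1,2}.
The 11 across and the 3 down share only 2, so R1C1 = 2.
R1C2 = 11 − 2 = 9 completes the 11 across.
R2C1 = 3 − 2 = 1 completes the 3 down.
R2C2 = 3 − 1 = 2 completes the 3 across.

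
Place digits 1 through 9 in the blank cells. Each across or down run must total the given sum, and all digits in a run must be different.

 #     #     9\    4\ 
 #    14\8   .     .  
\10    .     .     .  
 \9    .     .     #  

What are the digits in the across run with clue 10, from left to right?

4 in 2 cells must be {1,3}.
Nothing is forced directly, so branch on R1C3, whose candidates are 1 or 3. If R1C3 = 1: then R1C2 would have to be in {7} for the 8 across but in {1,2,3,4,5,6} for the 9 down — contradiction. So R1C3 = 3.
R1C2 = 8 − 3 = 5 completes the 8 across.
R2C3 = 4 − 3 = 1 completes the 4 down.
R2C2 = 3: the only remaining digit allowed by both the 10 across and the 9 down.
R3C2 = 9 − 8 = 1 completes the 9 down.
R2C1 = 10 − 4 = 6 completes the 10 across.
R3C1 = 9 − 1 = 8 completes the 9 across.

6, 3, 1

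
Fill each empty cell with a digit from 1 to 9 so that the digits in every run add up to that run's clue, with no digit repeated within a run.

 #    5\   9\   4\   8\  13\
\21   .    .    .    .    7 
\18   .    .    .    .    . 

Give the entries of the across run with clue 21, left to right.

4 in 2 cells must be {1,3}.
R2C5 = 13 − 7 = 6 completes the 13 down.
R2C3 = 1: the only remaining digit allowed by both the 18 across and the 4 down.
R1C3 = 4 − 1 = 3 completes the 4 down.
No cell is forced outright now. R2C1 can only be 2 or 4 (the digits allowed by both its 18 across and its 5 down). If R2C1 = 2: then R1C1 would have to be in {1,2,4,5,6,8} for the 21 across but in {3} for the 5 down — contradiction. So R2C1 = 4.
R1C1 = 5 − 4 = 1 completes the 5 down.
Nothing is forced directly, so branch on R2C2, whose candidates are 2 or 5. If R2C2 = 2: then R1C2 would have to be in {2,4,6,8} for the 21 across but in {7} for the 9 down — contradiction. So R2C2 = 5.
R1C2 = 9 − 5 = 4 completes the 9 down.
R1C4 = 21 − 15 = 6 completes the 21 across.

1, 4, 3, 6, 7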